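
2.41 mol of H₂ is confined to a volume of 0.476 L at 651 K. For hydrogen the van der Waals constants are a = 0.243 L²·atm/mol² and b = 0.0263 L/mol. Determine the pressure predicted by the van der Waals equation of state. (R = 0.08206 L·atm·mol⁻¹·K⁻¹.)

P = nRT/(V − nb) − a n²/V²
nRT/(V − nb) = (2.41)(0.08206)(651)/(0.476 − 2.41×0.0263) = 128.74/0.41262 = 312.01 atm
a n²/V² = (0.243)(2.41)²/(0.476)² = 6.2291 atm
P = 312.01 − 6.2291 = 305.8 atm

P ≈ 305.8 atm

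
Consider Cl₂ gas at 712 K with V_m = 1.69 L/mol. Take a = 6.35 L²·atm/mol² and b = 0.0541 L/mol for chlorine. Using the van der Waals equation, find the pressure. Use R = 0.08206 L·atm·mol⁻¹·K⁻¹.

P = RT/(V_m − b) − a/V_m²
RT/(V_m − b) = (0.08206)(712)/(1.69 − 0.0541) = 58.427/1.6359 = 35.716 atm
a/V_m² = 6.35/(1.69)² = 2.2233 atm
P = 35.716 − 2.2233 = 33.49 atm

P ≈ 33.49 atm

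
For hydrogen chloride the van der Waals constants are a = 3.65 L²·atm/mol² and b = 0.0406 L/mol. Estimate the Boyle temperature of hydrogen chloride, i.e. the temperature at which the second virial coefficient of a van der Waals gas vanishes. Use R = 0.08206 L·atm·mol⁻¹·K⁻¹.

For a van der Waals gas the second virial coefficient B₂ = b − a/(RT) vanishes at T_B = a/(Rb).
T_B = 3.65/(0.08206×0.0406) = 3.65/0.0033316 = 1096 K

T_B ≈ 1096 K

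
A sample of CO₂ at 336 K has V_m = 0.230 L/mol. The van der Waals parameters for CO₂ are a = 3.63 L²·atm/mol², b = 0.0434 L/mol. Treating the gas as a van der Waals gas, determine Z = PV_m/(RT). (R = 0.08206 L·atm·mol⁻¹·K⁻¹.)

Z ≈ 0.6602

P = RT/(V_m − b) − a/V_m² = (0.08206)(336)/(0.230 − 0.0434) − 3.63/(0.230)²
  = 27.572/0.18660 − 68.620 = 147.76 − 68.620 = 79.14 atm
Z = PV_m/(RT) = (79.14)(0.230)/((0.08206)(336)) = 18.202/27.572 = 0.6602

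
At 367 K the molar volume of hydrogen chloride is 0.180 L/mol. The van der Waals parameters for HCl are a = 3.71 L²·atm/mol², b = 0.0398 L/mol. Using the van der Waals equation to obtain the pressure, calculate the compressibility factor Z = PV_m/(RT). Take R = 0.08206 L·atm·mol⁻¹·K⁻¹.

Z ≈ 0.5995

P = RT/(V_m − b) − a/V_m² = (0.08206)(367)/(0.180 − 0.0398) − 3.71/(0.180)²
  = 30.116/0.14020 − 114.51 = 214.81 − 114.51 = 100.30 atm
Z = PV_m/(RT) = (100.30)(0.180)/((0.08206)(367)) = 18.054/30.116 = 0.5995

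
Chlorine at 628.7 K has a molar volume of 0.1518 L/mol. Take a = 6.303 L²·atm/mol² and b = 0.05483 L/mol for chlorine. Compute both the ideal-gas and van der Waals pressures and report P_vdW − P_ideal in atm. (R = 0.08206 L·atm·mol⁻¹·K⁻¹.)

Ideal: P_ideal = RT/V_m = (0.08206)(628.7)/0.1518 = 339.862 atm
vdW: P = RT/(V_m − b) − a/V_m² = 51.5911/0.0969700 − 6.303/0.0230432 = 532.032 − 273.530 = 258.502 atm
ΔP = 258.502 − 339.862 = -81.36 atm

ΔP ≈ -81.36 atm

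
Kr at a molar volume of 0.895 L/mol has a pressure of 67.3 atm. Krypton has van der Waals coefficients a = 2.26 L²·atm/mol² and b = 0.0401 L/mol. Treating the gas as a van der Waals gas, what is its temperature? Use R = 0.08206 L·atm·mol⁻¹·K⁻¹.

T ≈ 730.5 K

T = (P + a/V_m²)(V_m − b)/R
P + a/V_m² = 67.3 + 2.26/(0.895)² = 70.121 atm
V_m − b = 0.895 − 0.0401 = 0.85490 L/mol
T = (70.121)(0.85490)/0.08206 = 730.5 K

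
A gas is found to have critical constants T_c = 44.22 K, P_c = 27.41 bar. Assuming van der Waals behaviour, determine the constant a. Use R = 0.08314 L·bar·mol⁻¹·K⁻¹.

a ≈ 0.2080 L²·bar/mol²

From T_c = 8a/(27Rb) and P_c = a/(27b²): a = 27 R² T_c²/(64 P_c).
a = 27×(0.08314)²×(44.22)²/(64×27.41) = 364.94/1754.2 = 0.2080 L²·bar/mol²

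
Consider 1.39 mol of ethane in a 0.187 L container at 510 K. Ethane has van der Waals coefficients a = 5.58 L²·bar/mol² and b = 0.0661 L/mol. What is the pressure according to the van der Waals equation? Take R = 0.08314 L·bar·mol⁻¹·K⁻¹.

P = nRT/(V − nb) − a n²/V²
nRT/(V − nb) = (1.39)(0.08314)(510)/(0.187 − 1.39×0.0661) = 58.938/0.095121 = 619.61 bar
a n²/V² = (5.58)(1.39)²/(0.187)² = 308.31 bar
P = 619.61 − 308.31 = 311.3 bar

P ≈ 311.3 bar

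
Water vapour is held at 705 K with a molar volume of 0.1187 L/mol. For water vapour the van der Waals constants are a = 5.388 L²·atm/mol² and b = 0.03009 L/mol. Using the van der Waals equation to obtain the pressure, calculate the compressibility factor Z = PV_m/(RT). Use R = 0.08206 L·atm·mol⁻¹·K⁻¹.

P = RT/(V_m − b) − a/V_m² = (0.08206)(705)/(0.1187 − 0.03009) − 5.388/(0.1187)²
  = 57.852/0.088610 − 382.41 = 652.88 − 382.41 = 270.47 atm
Z = PV_m/(RT) = (270.47)(0.1187)/((0.08206)(705)) = 32.105/57.852 = 0.5550

Z ≈ 0.5550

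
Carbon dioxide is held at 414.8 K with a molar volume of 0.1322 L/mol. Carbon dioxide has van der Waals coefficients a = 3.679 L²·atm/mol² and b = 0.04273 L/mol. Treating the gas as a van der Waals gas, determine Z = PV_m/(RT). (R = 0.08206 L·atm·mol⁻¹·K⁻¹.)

Z ≈ 0.6600

P = RT/(V_m − b) − a/V_m² = (0.08206)(414.8)/(0.1322 − 0.04273) − 3.679/(0.1322)²
  = 34.038/0.089470 − 210.51 = 380.44 − 210.51 = 169.93 atm
Z = PV_m/(RT) = (169.93)(0.1322)/((0.08206)(414.8)) = 22.465/34.038 = 0.6600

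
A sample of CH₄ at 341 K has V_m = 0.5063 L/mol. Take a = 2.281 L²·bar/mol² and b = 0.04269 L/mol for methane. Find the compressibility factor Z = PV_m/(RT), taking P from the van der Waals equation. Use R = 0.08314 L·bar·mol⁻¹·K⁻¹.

P = RT/(V_m − b) − a/V_m² = (0.08314)(341)/(0.5063 − 0.04269) − 2.281/(0.5063)²
  = 28.351/0.46361 − 8.8983 = 61.153 − 8.8983 = 52.255 bar
Z = PV_m/(RT) = (52.255)(0.5063)/((0.08314)(341)) = 26.457/28.351 = 0.9332

Z ≈ 0.9332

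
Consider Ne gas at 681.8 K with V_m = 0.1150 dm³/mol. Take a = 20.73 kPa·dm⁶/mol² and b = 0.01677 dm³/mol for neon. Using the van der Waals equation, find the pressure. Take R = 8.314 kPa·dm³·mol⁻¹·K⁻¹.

P = RT/(V_m − b) − a/V_m²
RT/(V_m − b) = (8.314)(681.8)/(0.1150 − 0.01677) = 5668.5/0.098230 = 57706 kPa
a/V_m² = 20.73/(0.1150)² = 1567.5 kPa
P = 57706 − 1567.5 = 56139 kPa

P ≈ 56139 kPa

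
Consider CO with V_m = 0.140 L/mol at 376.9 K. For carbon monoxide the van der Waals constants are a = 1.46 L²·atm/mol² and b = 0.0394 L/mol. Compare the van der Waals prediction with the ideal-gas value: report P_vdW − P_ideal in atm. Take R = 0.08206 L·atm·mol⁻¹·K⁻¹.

ΔP ≈ 12.03 atm

Ideal: P_ideal = RT/V_m = (0.08206)(376.9)/0.140 = 220.917 atm
vdW: P = RT/(V_m − b) − a/V_m² = 30.9284/0.100600 − 1.46/0.0196000 = 307.439 − 74.4898 = 232.949 atm
ΔP = 232.949 − 220.917 = 12.03 atm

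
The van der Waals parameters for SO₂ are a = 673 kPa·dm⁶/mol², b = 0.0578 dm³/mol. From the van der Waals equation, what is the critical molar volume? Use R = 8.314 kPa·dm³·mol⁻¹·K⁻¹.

V_m,c ≈ 0.1734 dm³/mol

For a van der Waals gas, V_m,c = 3b.
V_m,c = 3×0.0578 = 0.1734 dm³/mol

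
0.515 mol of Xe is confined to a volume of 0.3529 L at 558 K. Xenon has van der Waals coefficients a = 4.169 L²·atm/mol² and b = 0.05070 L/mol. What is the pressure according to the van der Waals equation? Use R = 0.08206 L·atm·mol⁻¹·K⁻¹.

P ≈ 63.28 atm

P = nRT/(V − nb) − a n²/V²
nRT/(V − nb) = (0.515)(0.08206)(558)/(0.3529 − 0.515×0.05070) = 23.582/0.32679 = 72.163 atm
a n²/V² = (4.169)(0.515)²/(0.3529)² = 8.8786 atm
P = 72.163 − 8.8786 = 63.28 atm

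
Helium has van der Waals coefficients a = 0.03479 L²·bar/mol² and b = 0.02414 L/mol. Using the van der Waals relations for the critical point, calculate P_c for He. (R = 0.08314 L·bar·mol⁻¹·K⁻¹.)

P_c ≈ 2.211 bar

For a van der Waals gas, P_c = a/(27b²).
P_c = 0.03479/(27×(0.02414)²) = 0.03479/0.015734 = 2.211 bar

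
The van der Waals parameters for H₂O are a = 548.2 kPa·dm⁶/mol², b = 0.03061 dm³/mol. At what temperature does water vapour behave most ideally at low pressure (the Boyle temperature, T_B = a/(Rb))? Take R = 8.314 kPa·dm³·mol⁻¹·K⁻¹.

T_B ≈ 2154 K

For a van der Waals gas the second virial coefficient B₂ = b − a/(RT) vanishes at T_B = a/(Rb).
T_B = 548.2/(8.314×0.03061) = 548.2/0.25449 = 2154 K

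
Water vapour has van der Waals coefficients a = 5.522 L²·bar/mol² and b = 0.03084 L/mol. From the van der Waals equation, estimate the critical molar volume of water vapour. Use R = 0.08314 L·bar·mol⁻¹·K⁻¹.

V_m,c ≈ 0.09252 L/mol

For a van der Waals gas, V_m,c = 3b.
V_m,c = 3×0.03084 = 0.09252 L/mol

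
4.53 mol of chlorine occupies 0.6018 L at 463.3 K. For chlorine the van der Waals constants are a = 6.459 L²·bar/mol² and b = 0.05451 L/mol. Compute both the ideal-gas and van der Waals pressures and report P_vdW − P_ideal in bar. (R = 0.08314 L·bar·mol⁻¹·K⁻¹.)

ΔP ≈ -164.2 bar

Ideal: P_ideal = nRT/V = (4.53)(0.08314)(463.3)/0.6018 = 289.947 bar
vdW: P = nRT/(V − nb) − a n²/V² = 174.490/0.354870 − 132.544/0.362163 = 491.701 − 365.979 = 125.722 bar
ΔP = 125.722 − 289.947 = -164.2 bar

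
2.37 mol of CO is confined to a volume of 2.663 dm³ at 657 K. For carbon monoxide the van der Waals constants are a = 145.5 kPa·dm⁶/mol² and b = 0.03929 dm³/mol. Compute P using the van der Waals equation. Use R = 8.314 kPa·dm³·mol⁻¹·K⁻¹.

P = nRT/(V − nb) − a n²/V²
nRT/(V − nb) = (2.37)(8.314)(657)/(2.663 − 2.37×0.03929) = 12946/2.5699 = 5037.6 kPa
a n²/V² = (145.5)(2.37)²/(2.663)² = 115.24 kPa
P = 5037.6 − 115.24 = 4922 kPa

P ≈ 4922 kPa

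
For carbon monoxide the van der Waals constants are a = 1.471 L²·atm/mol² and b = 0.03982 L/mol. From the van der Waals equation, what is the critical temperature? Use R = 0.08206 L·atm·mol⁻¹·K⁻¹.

T_c ≈ 133.4 K

For a van der Waals gas, T_c = 8a/(27Rb).
T_c = 8×1.471/(27×0.08206×0.03982) = 11.768/0.088226 = 133.4 K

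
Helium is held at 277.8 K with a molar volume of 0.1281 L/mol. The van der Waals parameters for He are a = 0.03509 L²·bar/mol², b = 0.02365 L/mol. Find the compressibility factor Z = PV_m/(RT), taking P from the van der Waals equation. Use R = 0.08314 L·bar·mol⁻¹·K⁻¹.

P = RT/(V_m − b) − a/V_m² = (0.08314)(277.8)/(0.1281 − 0.02365) − 0.03509/(0.1281)²
  = 23.096/0.10445 − 2.1384 = 221.12 − 2.1384 = 218.98 bar
Z = PV_m/(RT) = (218.98)(0.1281)/((0.08314)(277.8)) = 28.051/23.096 = 1.215

Z ≈ 1.215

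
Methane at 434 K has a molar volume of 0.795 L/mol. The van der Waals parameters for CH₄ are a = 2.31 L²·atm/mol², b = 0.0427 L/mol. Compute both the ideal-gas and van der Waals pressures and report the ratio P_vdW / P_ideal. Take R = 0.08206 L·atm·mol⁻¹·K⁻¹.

Ideal: P_ideal = RT/V_m = (0.08206)(434)/0.795 = 44.7975 atm
vdW: P = RT/(V_m − b) − a/V_m² = 35.6140/0.752300 − 2.31/0.632025 = 47.3402 − 3.65492 = 43.6853 atm
Ratio = 43.6853/44.7975 = 0.9752

P_vdW / P_ideal ≈ 0.9752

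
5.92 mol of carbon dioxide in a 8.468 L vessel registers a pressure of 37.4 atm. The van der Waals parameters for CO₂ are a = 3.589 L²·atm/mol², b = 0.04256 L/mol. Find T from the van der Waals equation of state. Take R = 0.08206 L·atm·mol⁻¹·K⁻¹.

T = (P + a n²/V²)(V − nb)/(nR)
P + a n²/V² = 37.4 + (3.589)(5.92)²/(8.468)² = 39.154 atm
V − nb = 8.468 − (5.92)(0.04256) = 8.2160 L
T = (39.154)(8.2160)/((5.92)(0.08206)) = 662.2 K

T ≈ 662.2 K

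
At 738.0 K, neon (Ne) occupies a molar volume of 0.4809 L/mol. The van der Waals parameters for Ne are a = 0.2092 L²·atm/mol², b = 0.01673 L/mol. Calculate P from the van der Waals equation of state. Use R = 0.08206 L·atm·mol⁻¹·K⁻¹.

P ≈ 129.6 atm

P = RT/(V_m − b) − a/V_m²
RT/(V_m − b) = (0.08206)(738.0)/(0.4809 − 0.01673) = 60.560/0.46417 = 130.47 atm
a/V_m² = 0.2092/(0.4809)² = 0.90459 atm
P = 130.47 − 0.90459 = 129.6 atm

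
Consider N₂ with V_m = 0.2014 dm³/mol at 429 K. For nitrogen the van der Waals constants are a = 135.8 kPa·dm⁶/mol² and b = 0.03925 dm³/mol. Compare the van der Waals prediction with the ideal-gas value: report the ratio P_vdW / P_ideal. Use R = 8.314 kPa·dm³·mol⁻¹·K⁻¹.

Ideal: P_ideal = RT/V_m = (8.314)(429)/0.2014 = 17709.6 kPa
vdW: P = RT/(V_m − b) − a/V_m² = 3566.71/0.162150 − 135.8/0.0405620 = 21996.4 − 3347.96 = 18648.4 kPa
Ratio = 18648.4/17709.6 = 1.053

P_vdW / P_ideal ≈ 1.053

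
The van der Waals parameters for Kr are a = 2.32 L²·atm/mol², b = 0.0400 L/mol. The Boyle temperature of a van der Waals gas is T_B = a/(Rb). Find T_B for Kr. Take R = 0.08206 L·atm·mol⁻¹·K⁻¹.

For a van der Waals gas the second virial coefficient B₂ = b − a/(RT) vanishes at T_B = a/(Rb).
T_B = 2.32/(0.08206×0.0400) = 2.32/0.0032824 = 706.8 K

T_B ≈ 706.8 K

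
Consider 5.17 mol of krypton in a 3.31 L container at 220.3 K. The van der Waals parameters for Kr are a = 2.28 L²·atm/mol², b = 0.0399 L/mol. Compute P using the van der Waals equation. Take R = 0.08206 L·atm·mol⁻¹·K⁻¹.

P = nRT/(V − nb) − a n²/V²
nRT/(V − nb) = (5.17)(0.08206)(220.3)/(3.31 − 5.17×0.0399) = 93.462/3.1037 = 30.113 atm
a n²/V² = (2.28)(5.17)²/(3.31)² = 5.5624 atm
P = 30.113 − 5.5624 = 24.55 atm

P ≈ 24.55 atm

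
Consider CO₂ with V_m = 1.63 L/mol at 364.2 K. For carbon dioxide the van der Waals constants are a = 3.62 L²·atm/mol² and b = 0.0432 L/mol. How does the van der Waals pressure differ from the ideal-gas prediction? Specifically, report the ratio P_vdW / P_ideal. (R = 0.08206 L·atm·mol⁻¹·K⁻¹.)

Ideal: P_ideal = RT/V_m = (0.08206)(364.2)/1.63 = 18.3351 atm
vdW: P = RT/(V_m − b) − a/V_m² = 29.8863/1.58680 − 3.62/2.65690 = 18.8343 − 1.36249 = 17.4718 atm
Ratio = 17.4718/18.3351 = 0.9529

P_vdW / P_ideal ≈ 0.9529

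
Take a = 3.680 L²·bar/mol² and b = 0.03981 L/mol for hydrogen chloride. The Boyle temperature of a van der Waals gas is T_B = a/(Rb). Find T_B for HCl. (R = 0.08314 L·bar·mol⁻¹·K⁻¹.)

T_B ≈ 1112 K

For a van der Waals gas the second virial coefficient B₂ = b − a/(RT) vanishes at T_B = a/(Rb).
T_B = 3.680/(0.08314×0.03981) = 3.680/0.0033098 = 1112 K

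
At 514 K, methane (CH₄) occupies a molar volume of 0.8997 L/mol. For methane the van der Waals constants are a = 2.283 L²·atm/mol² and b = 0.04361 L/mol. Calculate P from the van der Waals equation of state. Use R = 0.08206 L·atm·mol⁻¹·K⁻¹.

P ≈ 46.45 atm

P = RT/(V_m − b) − a/V_m²
RT/(V_m − b) = (0.08206)(514)/(0.8997 − 0.04361) = 42.179/0.85609 = 49.269 atm
a/V_m² = 2.283/(0.8997)² = 2.8204 atm
P = 49.269 − 2.8204 = 46.45 atm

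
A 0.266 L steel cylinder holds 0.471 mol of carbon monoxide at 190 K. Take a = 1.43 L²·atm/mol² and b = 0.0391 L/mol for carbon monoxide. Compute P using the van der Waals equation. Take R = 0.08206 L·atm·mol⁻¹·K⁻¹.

P ≈ 25.18 atm

P = nRT/(V − nb) − a n²/V²
nRT/(V − nb) = (0.471)(0.08206)(190)/(0.266 − 0.471×0.0391) = 7.3435/0.24758 = 29.661 atm
a n²/V² = (1.43)(0.471)²/(0.266)² = 4.4835 atm
P = 29.661 − 4.4835 = 25.18 atm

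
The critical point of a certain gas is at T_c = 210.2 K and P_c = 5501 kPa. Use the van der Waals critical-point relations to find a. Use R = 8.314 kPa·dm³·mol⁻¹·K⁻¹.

From T_c = 8a/(27Rb) and P_c = a/(27b²): a = 27 R² T_c²/(64 P_c).
a = 27×(8.314)²×(210.2)²/(64×5501) = 82461120/352064 = 234.2 kPa·dm⁶/mol²

a ≈ 234.2 kPa·dm⁶/mol²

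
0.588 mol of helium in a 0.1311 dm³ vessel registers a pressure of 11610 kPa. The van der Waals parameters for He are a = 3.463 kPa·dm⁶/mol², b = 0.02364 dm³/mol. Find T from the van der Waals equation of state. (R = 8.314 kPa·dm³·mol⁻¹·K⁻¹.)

T = (P + a n²/V²)(V − nb)/(nR)
P + a n²/V² = 11610 + (3.463)(0.588)²/(0.1311)² = 11680 kPa
V − nb = 0.1311 − (0.588)(0.02364) = 0.11720 dm³
T = (11680)(0.11720)/((0.588)(8.314)) = 280.0 K

T ≈ 280.0 K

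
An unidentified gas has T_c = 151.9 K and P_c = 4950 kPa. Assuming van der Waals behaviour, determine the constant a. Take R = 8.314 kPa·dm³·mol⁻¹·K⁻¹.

From T_c = 8a/(27Rb) and P_c = a/(27b²): a = 27 R² T_c²/(64 P_c).
a = 27×(8.314)²×(151.9)²/(64×4950) = 43062511/316800 = 135.9 kPa·dm⁶/mol²

a ≈ 135.9 kPa·dm⁶/mol²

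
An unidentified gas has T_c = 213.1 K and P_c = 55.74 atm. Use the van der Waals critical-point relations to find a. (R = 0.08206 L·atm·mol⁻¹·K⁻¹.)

From T_c = 8a/(27Rb) and P_c = a/(27b²): a = 27 R² T_c²/(64 P_c).
a = 27×(0.08206)²×(213.1)²/(64×55.74) = 8256.5/3567.4 = 2.314 L²·atm/mol²

a ≈ 2.314 L²·atm/mol²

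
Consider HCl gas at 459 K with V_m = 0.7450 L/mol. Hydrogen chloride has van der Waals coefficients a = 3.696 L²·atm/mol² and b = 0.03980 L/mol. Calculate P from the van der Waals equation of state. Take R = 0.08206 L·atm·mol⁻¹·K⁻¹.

P ≈ 46.75 atm

P = RT/(V_m − b) − a/V_m²
RT/(V_m − b) = (0.08206)(459)/(0.7450 − 0.03980) = 37.666/0.70520 = 53.412 atm
a/V_m² = 3.696/(0.7450)² = 6.6592 atm
P = 53.412 − 6.6592 = 46.75 atm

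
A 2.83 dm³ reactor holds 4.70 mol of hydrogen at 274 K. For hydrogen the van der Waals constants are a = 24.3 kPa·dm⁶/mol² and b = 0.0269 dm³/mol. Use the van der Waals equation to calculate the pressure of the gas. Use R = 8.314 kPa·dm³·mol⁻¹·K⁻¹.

P ≈ 3893 kPa

P = nRT/(V − nb) − a n²/V²
nRT/(V − nb) = (4.70)(8.314)(274)/(2.83 − 4.70×0.0269) = 10707/2.7036 = 3960.3 kPa
a n²/V² = (24.3)(4.70)²/(2.83)² = 67.024 kPa
P = 3960.3 − 67.024 = 3893 kPa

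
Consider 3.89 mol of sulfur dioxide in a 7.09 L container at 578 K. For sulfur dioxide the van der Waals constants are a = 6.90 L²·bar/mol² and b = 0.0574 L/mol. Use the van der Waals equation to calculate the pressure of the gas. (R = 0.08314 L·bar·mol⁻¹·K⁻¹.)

P ≈ 25.15 bar

P = nRT/(V − nb) − a n²/V²
nRT/(V − nb) = (3.89)(0.08314)(578)/(7.09 − 3.89×0.0574) = 186.93/6.8667 = 27.223 bar
a n²/V² = (6.90)(3.89)²/(7.09)² = 2.0771 bar
P = 27.223 − 2.0771 = 25.15 bar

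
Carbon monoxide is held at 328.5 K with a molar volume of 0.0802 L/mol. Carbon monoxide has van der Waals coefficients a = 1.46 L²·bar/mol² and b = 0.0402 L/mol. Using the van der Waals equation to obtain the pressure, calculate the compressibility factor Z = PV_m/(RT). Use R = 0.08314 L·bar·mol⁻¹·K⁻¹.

Z ≈ 1.338

P = RT/(V_m − b) − a/V_m² = (0.08314)(328.5)/(0.0802 − 0.0402) − 1.46/(0.0802)²
  = 27.311/0.040000 − 226.99 = 682.78 − 226.99 = 455.79 bar
Z = PV_m/(RT) = (455.79)(0.0802)/((0.08314)(328.5)) = 36.554/27.311 = 1.338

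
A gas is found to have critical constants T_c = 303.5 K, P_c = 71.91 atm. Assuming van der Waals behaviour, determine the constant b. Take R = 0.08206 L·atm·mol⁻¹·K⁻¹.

b ≈ 0.04329 L/mol

From T_c = 8a/(27Rb) and P_c = a/(27b²): b = R T_c/(8 P_c).
b = (0.08206)(303.5)/(8×71.91) = 24.905/575.28 = 0.04329 L/mol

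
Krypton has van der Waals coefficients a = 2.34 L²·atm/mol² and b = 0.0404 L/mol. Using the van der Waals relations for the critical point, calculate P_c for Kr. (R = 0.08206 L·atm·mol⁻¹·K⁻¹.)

For a van der Waals gas, P_c = a/(27b²).
P_c = 2.34/(27×(0.0404)²) = 2.34/0.044068 = 53.10 atm

P_c ≈ 53.10 atm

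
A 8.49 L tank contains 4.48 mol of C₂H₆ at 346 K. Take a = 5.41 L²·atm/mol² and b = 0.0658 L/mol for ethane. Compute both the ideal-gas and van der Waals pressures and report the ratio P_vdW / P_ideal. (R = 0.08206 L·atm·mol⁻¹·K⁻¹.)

P_vdW / P_ideal ≈ 0.9354

Ideal: P_ideal = nRT/V = (4.48)(0.08206)(346)/8.49 = 14.9823 atm
vdW: P = nRT/(V − nb) − a n²/V² = 127.200/8.19522 − 108.581/72.0801 = 15.5212 − 1.50639 = 14.0148 atm
Ratio = 14.0148/14.9823 = 0.9354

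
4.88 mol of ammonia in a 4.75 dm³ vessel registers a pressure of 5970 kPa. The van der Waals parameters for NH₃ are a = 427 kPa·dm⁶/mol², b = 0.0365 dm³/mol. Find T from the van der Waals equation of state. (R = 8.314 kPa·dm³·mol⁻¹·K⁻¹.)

T ≈ 723.5 K

T = (P + a n²/V²)(V − nb)/(nR)
P + a n²/V² = 5970 + (427)(4.88)²/(4.75)² = 6420.7 kPa
V − nb = 4.75 − (4.88)(0.0365) = 4.5719 dm³
T = (6420.7)(4.5719)/((4.88)(8.314)) = 723.5 K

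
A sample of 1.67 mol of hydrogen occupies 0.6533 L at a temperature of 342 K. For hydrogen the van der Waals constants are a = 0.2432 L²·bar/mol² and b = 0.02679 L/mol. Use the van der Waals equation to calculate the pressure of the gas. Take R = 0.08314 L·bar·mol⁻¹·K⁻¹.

P = nRT/(V − nb) − a n²/V²
nRT/(V − nb) = (1.67)(0.08314)(342)/(0.6533 − 1.67×0.02679) = 47.485/0.60856 = 78.028 bar
a n²/V² = (0.2432)(1.67)²/(0.6533)² = 1.5892 bar
P = 78.028 − 1.5892 = 76.44 bar

P ≈ 76.44 bar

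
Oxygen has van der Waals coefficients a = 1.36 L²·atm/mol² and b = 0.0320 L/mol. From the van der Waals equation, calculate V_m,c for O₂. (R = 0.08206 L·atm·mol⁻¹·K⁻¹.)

V_m,c ≈ 0.09600 L/mol

For a van der Waals gas, V_m,c = 3b.
V_m,c = 3×0.0320 = 0.09600 L/mol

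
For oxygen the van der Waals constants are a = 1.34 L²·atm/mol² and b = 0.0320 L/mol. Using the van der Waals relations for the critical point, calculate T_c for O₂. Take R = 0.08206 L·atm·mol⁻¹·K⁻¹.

T_c ≈ 151.2 K

For a van der Waals gas, T_c = 8a/(27Rb).
T_c = 8×1.34/(27×0.08206×0.0320) = 10.720/0.070900 = 151.2 K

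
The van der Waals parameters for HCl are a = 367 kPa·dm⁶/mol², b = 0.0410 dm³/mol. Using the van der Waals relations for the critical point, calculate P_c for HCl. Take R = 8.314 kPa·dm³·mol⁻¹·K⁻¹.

P_c ≈ 8086 kPa

For a van der Waals gas, P_c = a/(27b²).
P_c = 367/(27×(0.0410)²) = 367/0.045387 = 8086 kPa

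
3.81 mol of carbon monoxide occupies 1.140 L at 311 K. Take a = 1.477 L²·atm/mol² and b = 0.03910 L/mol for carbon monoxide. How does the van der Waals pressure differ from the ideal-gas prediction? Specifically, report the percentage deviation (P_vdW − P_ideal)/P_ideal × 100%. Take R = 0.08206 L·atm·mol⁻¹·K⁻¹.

-4.31 %

Ideal: P_ideal = nRT/V = (3.81)(0.08206)(311)/1.140 = 85.2927 atm
vdW: P = nRT/(V − nb) − a n²/V² = 97.2337/0.991029 − 21.4403/1.29960 = 98.1139 − 16.4976 = 81.6163 atm
% deviation = (81.6163 − 85.2927)/85.2927 × 100% = -4.31%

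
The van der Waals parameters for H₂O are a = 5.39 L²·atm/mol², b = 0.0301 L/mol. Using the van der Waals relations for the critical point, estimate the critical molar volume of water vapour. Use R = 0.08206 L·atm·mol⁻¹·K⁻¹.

V_m,c ≈ 0.09030 L/mol

For a van der Waals gas, V_m,c = 3b.
V_m,c = 3×0.0301 = 0.09030 L/mol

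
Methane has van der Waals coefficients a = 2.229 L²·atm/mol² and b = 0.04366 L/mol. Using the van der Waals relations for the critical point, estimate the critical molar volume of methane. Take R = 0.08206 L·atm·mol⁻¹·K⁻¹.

V_m,c ≈ 0.1310 L/mol

For a van der Waals gas, V_m,c = 3b.
V_m,c = 3×0.04366 = 0.1310 L/mol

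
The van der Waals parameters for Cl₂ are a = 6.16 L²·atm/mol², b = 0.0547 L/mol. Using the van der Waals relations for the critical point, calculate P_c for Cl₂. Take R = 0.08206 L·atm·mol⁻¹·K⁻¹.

P_c ≈ 76.25 atm

For a van der Waals gas, P_c = a/(27b²).
P_c = 6.16/(27×(0.0547)²) = 6.16/0.080786 = 76.25 atm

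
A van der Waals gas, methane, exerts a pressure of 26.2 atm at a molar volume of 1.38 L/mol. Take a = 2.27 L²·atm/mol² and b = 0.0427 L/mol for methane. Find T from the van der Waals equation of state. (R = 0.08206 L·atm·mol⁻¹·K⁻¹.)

T = (P + a/V_m²)(V_m − b)/R
P + a/V_m² = 26.2 + 2.27/(1.38)² = 27.392 atm
V_m − b = 1.38 − 0.0427 = 1.3373 L/mol
T = (27.392)(1.3373)/0.08206 = 446.4 K

T ≈ 446.4 K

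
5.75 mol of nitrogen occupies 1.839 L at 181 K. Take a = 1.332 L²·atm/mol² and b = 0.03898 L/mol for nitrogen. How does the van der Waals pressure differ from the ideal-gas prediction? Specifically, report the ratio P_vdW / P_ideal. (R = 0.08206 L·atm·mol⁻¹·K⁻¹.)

P_vdW / P_ideal ≈ 0.8584

Ideal: P_ideal = nRT/V = (5.75)(0.08206)(181)/1.839 = 46.4404 atm
vdW: P = nRT/(V − nb) − a n²/V² = 85.4039/1.61487 − 44.0393/3.38192 = 52.8859 − 13.0220 = 39.8639 atm
Ratio = 39.8639/46.4404 = 0.8584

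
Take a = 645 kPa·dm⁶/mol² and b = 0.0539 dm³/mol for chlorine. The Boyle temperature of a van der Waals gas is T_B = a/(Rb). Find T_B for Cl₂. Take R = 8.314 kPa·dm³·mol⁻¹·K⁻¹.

T_B ≈ 1439 K

For a van der Waals gas the second virial coefficient B₂ = b − a/(RT) vanishes at T_B = a/(Rb).
T_B = 645/(8.314×0.0539) = 645/0.44812 = 1439 K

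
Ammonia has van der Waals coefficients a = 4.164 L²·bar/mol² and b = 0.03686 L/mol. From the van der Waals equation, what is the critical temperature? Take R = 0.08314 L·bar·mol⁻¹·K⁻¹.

For a van der Waals gas, T_c = 8a/(27Rb).
T_c = 8×4.164/(27×0.08314×0.03686) = 33.312/0.082743 = 402.6 K

T_c ≈ 402.6 K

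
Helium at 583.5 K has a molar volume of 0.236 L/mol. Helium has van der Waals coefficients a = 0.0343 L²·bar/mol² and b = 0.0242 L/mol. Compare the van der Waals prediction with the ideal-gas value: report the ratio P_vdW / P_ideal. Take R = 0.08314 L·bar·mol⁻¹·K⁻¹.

Ideal: P_ideal = RT/V_m = (0.08314)(583.5)/0.236 = 205.560 bar
vdW: P = RT/(V_m − b) − a/V_m² = 48.5122/0.211800 − 0.0343/0.0556960 = 229.047 − 0.615843 = 228.431 bar
Ratio = 228.431/205.560 = 1.111

P_vdW / P_ideal ≈ 1.111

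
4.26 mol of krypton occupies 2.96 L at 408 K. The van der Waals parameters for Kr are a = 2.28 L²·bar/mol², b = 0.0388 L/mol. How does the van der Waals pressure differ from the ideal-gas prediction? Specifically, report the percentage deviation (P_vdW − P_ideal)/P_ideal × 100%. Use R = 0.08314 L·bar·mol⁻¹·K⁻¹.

Ideal: P_ideal = nRT/V = (4.26)(0.08314)(408)/2.96 = 48.8189 bar
vdW: P = nRT/(V − nb) − a n²/V² = 144.504/2.79471 − 41.3765/8.76160 = 51.7063 − 4.72248 = 46.9838 bar
% deviation = (46.9838 − 48.8189)/48.8189 × 100% = -3.76%

-3.76 %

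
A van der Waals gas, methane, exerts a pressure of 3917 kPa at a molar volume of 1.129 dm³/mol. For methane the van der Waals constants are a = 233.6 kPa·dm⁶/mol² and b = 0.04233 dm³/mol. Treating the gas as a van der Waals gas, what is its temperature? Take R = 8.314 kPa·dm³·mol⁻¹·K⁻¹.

T ≈ 535.9 K

T = (P + a/V_m²)(V_m − b)/R
P + a/V_m² = 3917 + 233.6/(1.129)² = 4100.3 kPa
V_m − b = 1.129 − 0.04233 = 1.0867 dm³/mol
T = (4100.3)(1.0867)/8.314 = 535.9 K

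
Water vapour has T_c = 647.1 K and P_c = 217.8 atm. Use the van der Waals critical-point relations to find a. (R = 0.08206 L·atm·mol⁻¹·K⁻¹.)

From T_c = 8a/(27Rb) and P_c = a/(27b²): a = 27 R² T_c²/(64 P_c).
a = 27×(0.08206)²×(647.1)²/(64×217.8) = 76132/13939 = 5.462 L²·atm/mol²

a ≈ 5.462 L²·atm/mol²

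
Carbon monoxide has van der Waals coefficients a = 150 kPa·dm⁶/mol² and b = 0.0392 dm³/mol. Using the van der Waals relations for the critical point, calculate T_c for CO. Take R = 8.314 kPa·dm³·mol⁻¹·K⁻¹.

For a van der Waals gas, T_c = 8a/(27Rb).
T_c = 8×150/(27×8.314×0.0392) = 1200.0/8.7995 = 136.4 K

T_c ≈ 136.4 K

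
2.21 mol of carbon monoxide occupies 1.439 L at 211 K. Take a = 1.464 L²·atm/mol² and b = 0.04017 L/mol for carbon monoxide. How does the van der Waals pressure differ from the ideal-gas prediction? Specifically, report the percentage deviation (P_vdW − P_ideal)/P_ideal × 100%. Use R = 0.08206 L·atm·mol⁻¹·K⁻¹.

Ideal: P_ideal = nRT/V = (2.21)(0.08206)(211)/1.439 = 26.5917 atm
vdW: P = nRT/(V − nb) − a n²/V² = 38.2654/1.35022 − 7.15032/2.07072 = 28.3401 − 3.45306 = 24.8870 atm
% deviation = (24.8870 − 26.5917)/26.5917 × 100% = -6.41%

-6.41 %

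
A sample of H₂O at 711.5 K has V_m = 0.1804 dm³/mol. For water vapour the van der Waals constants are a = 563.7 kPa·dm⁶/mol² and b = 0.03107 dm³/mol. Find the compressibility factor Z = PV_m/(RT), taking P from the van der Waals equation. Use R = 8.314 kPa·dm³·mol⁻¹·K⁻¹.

P = RT/(V_m − b) − a/V_m² = (8.314)(711.5)/(0.1804 − 0.03107) − 563.7/(0.1804)²
  = 5915.4/0.14933 − 17321 = 39613 − 17321 = 22292 kPa
Z = PV_m/(RT) = (22292)(0.1804)/((8.314)(711.5)) = 4021.5/5915.4 = 0.6798

Z ≈ 0.6798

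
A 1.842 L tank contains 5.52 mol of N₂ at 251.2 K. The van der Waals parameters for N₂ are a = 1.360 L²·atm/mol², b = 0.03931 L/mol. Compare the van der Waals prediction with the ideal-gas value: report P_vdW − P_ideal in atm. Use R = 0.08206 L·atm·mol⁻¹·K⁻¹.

ΔP ≈ -3.965 atm

Ideal: P_ideal = nRT/V = (5.52)(0.08206)(251.2)/1.842 = 61.7733 atm
vdW: P = nRT/(V − nb) − a n²/V² = 113.786/1.62501 − 41.4397/3.39296 = 70.0217 − 12.2134 = 57.8083 atm
ΔP = 57.8083 − 61.7733 = -3.965 atm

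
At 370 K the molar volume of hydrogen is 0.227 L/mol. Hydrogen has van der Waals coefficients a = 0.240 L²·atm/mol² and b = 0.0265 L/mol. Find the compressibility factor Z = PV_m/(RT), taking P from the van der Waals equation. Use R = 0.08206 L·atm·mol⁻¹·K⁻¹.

Z ≈ 1.097

P = RT/(V_m − b) − a/V_m² = (0.08206)(370)/(0.227 − 0.0265) − 0.240/(0.227)²
  = 30.362/0.20050 − 4.6576 = 151.43 − 4.6576 = 146.77 atm
Z = PV_m/(RT) = (146.77)(0.227)/((0.08206)(370)) = 33.317/30.362 = 1.097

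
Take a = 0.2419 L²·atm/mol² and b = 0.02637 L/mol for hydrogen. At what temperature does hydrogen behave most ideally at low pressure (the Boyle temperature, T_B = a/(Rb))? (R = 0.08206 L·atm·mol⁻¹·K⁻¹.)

For a van der Waals gas the second virial coefficient B₂ = b − a/(RT) vanishes at T_B = a/(Rb).
T_B = 0.2419/(0.08206×0.02637) = 0.2419/0.0021639 = 111.8 K

T_B ≈ 111.8 K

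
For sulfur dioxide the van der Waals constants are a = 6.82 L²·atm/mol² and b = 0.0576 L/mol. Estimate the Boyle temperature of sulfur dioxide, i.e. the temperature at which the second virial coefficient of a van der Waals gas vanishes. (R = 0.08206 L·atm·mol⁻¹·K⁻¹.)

T_B ≈ 1443 K

For a van der Waals gas the second virial coefficient B₂ = b − a/(RT) vanishes at T_B = a/(Rb).
T_B = 6.82/(0.08206×0.0576) = 6.82/0.0047267 = 1443 K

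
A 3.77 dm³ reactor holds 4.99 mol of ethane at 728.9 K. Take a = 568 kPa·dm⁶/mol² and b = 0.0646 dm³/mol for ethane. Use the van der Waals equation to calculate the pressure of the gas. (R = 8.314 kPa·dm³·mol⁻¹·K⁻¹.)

P = nRT/(V − nb) − a n²/V²
nRT/(V − nb) = (4.99)(8.314)(728.9)/(3.77 − 4.99×0.0646) = 30240/3.4476 = 8771.3 kPa
a n²/V² = (568)(4.99)²/(3.77)² = 995.10 kPa
P = 8771.3 − 995.10 = 7776 kPa

P ≈ 7776 kPa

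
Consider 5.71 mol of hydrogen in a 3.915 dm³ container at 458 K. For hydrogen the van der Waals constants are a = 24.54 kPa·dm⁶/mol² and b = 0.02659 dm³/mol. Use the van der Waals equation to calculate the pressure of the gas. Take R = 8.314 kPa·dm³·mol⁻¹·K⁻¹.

P = nRT/(V − nb) − a n²/V²
nRT/(V − nb) = (5.71)(8.314)(458)/(3.915 − 5.71×0.02659) = 21743/3.7632 = 5777.8 kPa
a n²/V² = (24.54)(5.71)²/(3.915)² = 52.202 kPa
P = 5777.8 − 52.202 = 5726 kPa

P ≈ 5726 kPa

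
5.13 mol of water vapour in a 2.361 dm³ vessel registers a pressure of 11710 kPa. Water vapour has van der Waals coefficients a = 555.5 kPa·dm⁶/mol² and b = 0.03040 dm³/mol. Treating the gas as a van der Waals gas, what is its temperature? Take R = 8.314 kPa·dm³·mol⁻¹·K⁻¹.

T = (P + a n²/V²)(V − nb)/(nR)
P + a n²/V² = 11710 + (555.5)(5.13)²/(2.361)² = 14333 kPa
V − nb = 2.361 − (5.13)(0.03040) = 2.2050 dm³
T = (14333)(2.2050)/((5.13)(8.314)) = 741.0 K

T ≈ 741.0 K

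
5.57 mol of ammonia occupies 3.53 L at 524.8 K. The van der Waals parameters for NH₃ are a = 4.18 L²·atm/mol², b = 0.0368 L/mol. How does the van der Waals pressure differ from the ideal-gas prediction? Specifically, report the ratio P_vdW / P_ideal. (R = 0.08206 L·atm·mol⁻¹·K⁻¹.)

P_vdW / P_ideal ≈ 0.9085

Ideal: P_ideal = nRT/V = (5.57)(0.08206)(524.8)/3.53 = 67.9526 atm
vdW: P = nRT/(V − nb) − a n²/V² = 239.873/3.32502 − 129.684/12.4609 = 72.1418 − 10.4073 = 61.7345 atm
Ratio = 61.7345/67.9526 = 0.9085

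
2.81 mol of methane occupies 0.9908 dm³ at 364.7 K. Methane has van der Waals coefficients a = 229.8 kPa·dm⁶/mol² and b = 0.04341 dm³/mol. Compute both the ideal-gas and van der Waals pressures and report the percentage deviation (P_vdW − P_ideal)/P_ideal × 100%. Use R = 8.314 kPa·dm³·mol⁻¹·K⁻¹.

-7.45 %

Ideal: P_ideal = nRT/V = (2.81)(8.314)(364.7)/0.9908 = 8599.36 kPa
vdW: P = nRT/(V − nb) − a n²/V² = 8520.25/0.868818 − 1814.52/0.981685 = 9806.71 − 1848.37 = 7958.34 kPa
% deviation = (7958.34 − 8599.36)/8599.36 × 100% = -7.45%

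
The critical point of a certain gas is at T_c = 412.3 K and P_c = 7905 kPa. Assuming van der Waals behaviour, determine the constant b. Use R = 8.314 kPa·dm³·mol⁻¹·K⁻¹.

From T_c = 8a/(27Rb) and P_c = a/(27b²): b = R T_c/(8 P_c).
b = (8.314)(412.3)/(8×7905) = 3427.9/63240 = 0.05420 dm³/mol

b ≈ 0.05420 dm³/mol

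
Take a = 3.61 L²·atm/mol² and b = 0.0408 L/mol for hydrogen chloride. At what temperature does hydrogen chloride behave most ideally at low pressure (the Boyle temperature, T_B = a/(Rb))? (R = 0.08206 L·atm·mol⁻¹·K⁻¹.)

T_B ≈ 1078 K

For a van der Waals gas the second virial coefficient B₂ = b − a/(RT) vanishes at T_B = a/(Rb).
T_B = 3.61/(0.08206×0.0408) = 3.61/0.0033480 = 1078 K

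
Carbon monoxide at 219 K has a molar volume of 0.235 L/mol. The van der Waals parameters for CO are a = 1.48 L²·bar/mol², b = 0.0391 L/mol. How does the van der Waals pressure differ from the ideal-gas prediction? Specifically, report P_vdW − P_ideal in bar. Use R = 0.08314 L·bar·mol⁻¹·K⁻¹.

Ideal: P_ideal = RT/V_m = (0.08314)(219)/0.235 = 77.4794 bar
vdW: P = RT/(V_m − b) − a/V_m² = 18.2077/0.195900 − 1.48/0.0552250 = 92.9438 − 26.7995 = 66.1443 bar
ΔP = 66.1443 − 77.4794 = -11.34 bar

ΔP ≈ -11.34 bar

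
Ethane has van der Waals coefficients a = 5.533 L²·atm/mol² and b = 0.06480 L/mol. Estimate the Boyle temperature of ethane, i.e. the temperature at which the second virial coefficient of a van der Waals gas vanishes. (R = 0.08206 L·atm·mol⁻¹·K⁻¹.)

For a van der Waals gas the second virial coefficient B₂ = b − a/(RT) vanishes at T_B = a/(Rb).
T_B = 5.533/(0.08206×0.06480) = 5.533/0.0053175 = 1041 K

T_B ≈ 1041 K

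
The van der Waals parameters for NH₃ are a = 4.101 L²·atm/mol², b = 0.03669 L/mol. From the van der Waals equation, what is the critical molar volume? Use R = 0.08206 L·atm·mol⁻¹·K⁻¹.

V_m,c ≈ 0.1101 L/mol

For a van der Waals gas, V_m,c = 3b.
V_m,c = 3×0.03669 = 0.1101 L/mol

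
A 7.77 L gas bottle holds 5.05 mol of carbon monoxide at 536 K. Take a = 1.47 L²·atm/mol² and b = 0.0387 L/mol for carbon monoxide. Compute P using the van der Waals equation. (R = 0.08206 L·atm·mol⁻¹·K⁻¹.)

P = nRT/(V − nb) − a n²/V²
nRT/(V − nb) = (5.05)(0.08206)(536)/(7.77 − 5.05×0.0387) = 222.12/7.5746 = 29.324 atm
a n²/V² = (1.47)(5.05)²/(7.77)² = 0.62095 atm
P = 29.324 − 0.62095 = 28.70 atm

P ≈ 28.70 atm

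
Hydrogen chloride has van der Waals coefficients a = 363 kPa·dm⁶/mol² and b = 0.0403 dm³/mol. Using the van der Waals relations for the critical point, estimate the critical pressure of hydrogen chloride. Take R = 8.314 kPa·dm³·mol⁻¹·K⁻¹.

P_c ≈ 8278 kPa

For a van der Waals gas, P_c = a/(27b²).
P_c = 363/(27×(0.0403)²) = 363/0.043850 = 8278 kPa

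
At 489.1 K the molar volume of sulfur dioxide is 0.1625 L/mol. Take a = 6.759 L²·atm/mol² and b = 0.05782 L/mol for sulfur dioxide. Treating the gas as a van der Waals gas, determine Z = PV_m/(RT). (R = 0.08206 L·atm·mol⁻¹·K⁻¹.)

P = RT/(V_m − b) − a/V_m² = (0.08206)(489.1)/(0.1625 − 0.05782) − 6.759/(0.1625)²
  = 40.136/0.10468 − 255.96 = 383.42 − 255.96 = 127.46 atm
Z = PV_m/(RT) = (127.46)(0.1625)/((0.08206)(489.1)) = 20.712/40.136 = 0.5160

Z ≈ 0.5160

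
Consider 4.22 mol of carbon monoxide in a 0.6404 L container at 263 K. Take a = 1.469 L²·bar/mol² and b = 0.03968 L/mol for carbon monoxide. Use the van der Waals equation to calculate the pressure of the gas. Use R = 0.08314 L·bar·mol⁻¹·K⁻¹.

P ≈ 131.3 bar

P = nRT/(V − nb) − a n²/V²
nRT/(V − nb) = (4.22)(0.08314)(263)/(0.6404 − 4.22×0.03968) = 92.274/0.47295 = 195.10 bar
a n²/V² = (1.469)(4.22)²/(0.6404)² = 63.789 bar
P = 195.10 − 63.789 = 131.3 bar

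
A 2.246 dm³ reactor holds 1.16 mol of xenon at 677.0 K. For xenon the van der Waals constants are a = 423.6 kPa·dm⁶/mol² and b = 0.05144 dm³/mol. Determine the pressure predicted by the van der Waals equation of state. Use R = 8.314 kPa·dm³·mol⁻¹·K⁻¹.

P ≈ 2873 kPa

P = nRT/(V − nb) − a n²/V²
nRT/(V − nb) = (1.16)(8.314)(677.0)/(2.246 − 1.16×0.05144) = 6529.2/2.1863 = 2986.4 kPa
a n²/V² = (423.6)(1.16)²/(2.246)² = 112.99 kPa
P = 2986.4 − 112.99 = 2873 kPa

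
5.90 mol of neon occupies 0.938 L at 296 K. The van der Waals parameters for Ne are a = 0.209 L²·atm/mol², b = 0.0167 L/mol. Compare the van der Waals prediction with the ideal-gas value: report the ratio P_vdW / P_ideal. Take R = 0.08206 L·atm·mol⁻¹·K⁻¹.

Ideal: P_ideal = nRT/V = (5.90)(0.08206)(296)/0.938 = 152.782 atm
vdW: P = nRT/(V − nb) − a n²/V² = 143.310/0.839470 − 7.27529/0.879844 = 170.715 − 8.26884 = 162.446 atm
Ratio = 162.446/152.782 = 1.063

P_vdW / P_ideal ≈ 1.063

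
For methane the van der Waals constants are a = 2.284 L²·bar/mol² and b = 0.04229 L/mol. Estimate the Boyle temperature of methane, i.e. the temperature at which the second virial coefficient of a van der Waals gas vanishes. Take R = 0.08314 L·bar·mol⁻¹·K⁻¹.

T_B ≈ 649.6 K

For a van der Waals gas the second virial coefficient B₂ = b − a/(RT) vanishes at T_B = a/(Rb).
T_B = 2.284/(0.08314×0.04229) = 2.284/0.0035160 = 649.6 K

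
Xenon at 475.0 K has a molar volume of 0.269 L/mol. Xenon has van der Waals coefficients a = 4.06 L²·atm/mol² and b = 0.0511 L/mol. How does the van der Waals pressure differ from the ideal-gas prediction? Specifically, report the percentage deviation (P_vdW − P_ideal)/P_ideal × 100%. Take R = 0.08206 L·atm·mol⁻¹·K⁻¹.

-15.27 %

Ideal: P_ideal = RT/V_m = (0.08206)(475.0)/0.269 = 144.901 atm
vdW: P = RT/(V_m − b) − a/V_m² = 38.9785/0.217900 − 4.06/0.0723610 = 178.883 − 56.1076 = 122.775 atm
% deviation = (122.775 − 144.901)/144.901 × 100% = -15.27%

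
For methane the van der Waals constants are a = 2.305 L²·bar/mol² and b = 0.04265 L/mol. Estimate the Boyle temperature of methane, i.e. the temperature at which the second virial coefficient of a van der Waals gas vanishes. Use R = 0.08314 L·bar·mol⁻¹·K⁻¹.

For a van der Waals gas the second virial coefficient B₂ = b − a/(RT) vanishes at T_B = a/(Rb).
T_B = 2.305/(0.08314×0.04265) = 2.305/0.0035459 = 650.0 K

T_B ≈ 650.0 K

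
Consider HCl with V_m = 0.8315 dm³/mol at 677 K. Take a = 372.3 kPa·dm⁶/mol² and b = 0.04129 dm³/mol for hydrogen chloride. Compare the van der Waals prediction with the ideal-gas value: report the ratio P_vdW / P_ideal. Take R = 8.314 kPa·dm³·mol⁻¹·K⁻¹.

Ideal: P_ideal = RT/V_m = (8.314)(677)/0.8315 = 6769.19 kPa
vdW: P = RT/(V_m − b) − a/V_m² = 5628.58/0.790210 − 372.3/0.691392 = 7122.89 − 538.479 = 6584.41 kPa
Ratio = 6584.41/6769.19 = 0.9727

P_vdW / P_ideal ≈ 0.9727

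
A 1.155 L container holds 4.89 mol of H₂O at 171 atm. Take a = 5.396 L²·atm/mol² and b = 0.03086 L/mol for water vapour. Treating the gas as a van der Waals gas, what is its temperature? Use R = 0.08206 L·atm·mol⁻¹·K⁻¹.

T ≈ 669.9 K

T = (P + a n²/V²)(V − nb)/(nR)
P + a n²/V² = 171 + (5.396)(4.89)²/(1.155)² = 267.72 atm
V − nb = 1.155 − (4.89)(0.03086) = 1.0041 L
T = (267.72)(1.0041)/((4.89)(0.08206)) = 669.9 K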